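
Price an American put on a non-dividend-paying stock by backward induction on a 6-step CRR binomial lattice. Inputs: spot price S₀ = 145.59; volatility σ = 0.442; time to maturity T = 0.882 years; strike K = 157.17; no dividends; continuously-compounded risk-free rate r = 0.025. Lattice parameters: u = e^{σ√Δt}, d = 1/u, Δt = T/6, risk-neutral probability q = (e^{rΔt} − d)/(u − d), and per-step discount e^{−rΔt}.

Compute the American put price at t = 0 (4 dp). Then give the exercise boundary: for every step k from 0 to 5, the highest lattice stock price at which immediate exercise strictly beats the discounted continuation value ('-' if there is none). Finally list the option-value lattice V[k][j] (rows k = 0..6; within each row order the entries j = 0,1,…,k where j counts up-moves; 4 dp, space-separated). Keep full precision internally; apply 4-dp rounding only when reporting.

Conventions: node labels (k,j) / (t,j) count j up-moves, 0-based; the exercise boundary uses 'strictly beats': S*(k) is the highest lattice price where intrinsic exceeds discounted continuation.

params: Δt=0.14700 u=1.18467 d=0.84412 q=0.46855 e^(-rΔt)=0.99633
t_6 payoffs: 104.5023 83.2537 53.4325 11.5800 0.0000 0.0000 0.0000
t_5: node(5,0) S=62.3939 payoff=94.7761 vs cont=94.1996 → 94.7761 [stop]  node(5,1) S=87.5665 payoff=69.6035 vs cont=69.0270 → 69.6035 [stop]  node(5,2) S=122.8948 payoff=34.2752 vs cont=33.6986 → 34.2752 [stop]  node(5,3) S=172.4763 payoff=0.0000 vs cont=6.1317 → 6.1317 [wait]  node(5,4) S=242.0612 payoff=0.0000 vs cont=0.0000 → 0.0000 [wait]  node(5,5) S=339.7198 payoff=0.0000 vs cont=0.0000 → 0.0000 [wait]  ⇒ S*(5)=122.8948
t_4: node(4,0) S=73.9163 payoff=83.2537 vs cont=82.6772 → 83.2537 [stop]  node(4,1) S=103.7375 payoff=53.4325 vs cont=52.8560 → 53.4325 [stop]  node(4,2) S=145.5900 payoff=11.5800 vs cont=21.0113 → 21.0113 [wait]  node(4,3) S=204.3277 payoff=0.0000 vs cont=3.2467 → 3.2467 [wait]  node(4,4) S=286.7629 payoff=0.0000 vs cont=0.0000 → 0.0000 [wait]  ⇒ S*(4)=103.7375
t_3: node(3,0) S=87.5665 payoff=69.6035 vs cont=69.0270 → 69.6035 [stop]  node(3,1) S=122.8948 payoff=34.2752 vs cont=38.1014 → 38.1014 [wait]  node(3,2) S=172.4763 payoff=0.0000 vs cont=12.6412 → 12.6412 [wait]  node(3,3) S=242.0612 payoff=0.0000 vs cont=1.7192 → 1.7192 [wait]  ⇒ S*(3)=87.5665
t_2: node(2,0) S=103.7375 payoff=53.4325 vs cont=54.6421 → 54.6421 [wait]  node(2,1) S=145.5900 payoff=11.5800 vs cont=26.0761 → 26.0761 [wait]  node(2,2) S=204.3277 payoff=0.0000 vs cont=7.4961 → 7.4961 [wait]  ⇒ S*(2)=-
t_1: node(1,0) S=122.8948 payoff=34.2752 vs cont=41.1063 → 41.1063 [wait]  node(1,1) S=172.4763 payoff=0.0000 vs cont=17.3068 → 17.3068 [wait]  ⇒ S*(1)=-
t_0: node(0,0) S=145.5900 payoff=11.5800 vs cont=29.8453 → 29.8453 [wait]  ⇒ S*(0)=-

price = 29.8453
boundary = - - - 87.5665 103.7375 122.8948
tree:
29.8453
41.1063 17.3068
54.6421 26.0761 7.4961
69.6035 38.1014 12.6412 1.7192
83.2537 53.4325 21.0113 3.2467 0.0000
94.7761 69.6035 34.2752 6.1317 0.0000 0.0000
104.5023 83.2537 53.4325 11.5800 0.0000 0.0000 0.0000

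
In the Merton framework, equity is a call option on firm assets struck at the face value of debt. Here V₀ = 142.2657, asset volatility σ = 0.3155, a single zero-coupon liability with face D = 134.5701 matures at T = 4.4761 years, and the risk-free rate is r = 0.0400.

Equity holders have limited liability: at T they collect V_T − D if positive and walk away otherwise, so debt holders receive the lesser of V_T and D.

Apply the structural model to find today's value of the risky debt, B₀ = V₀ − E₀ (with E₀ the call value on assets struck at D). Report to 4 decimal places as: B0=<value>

With assets at 142.2657 and a single debt payment of 134.5701 at 4.4761 years:
d₁ = [ln(V₀/D) + (r + σ²/2)T] / (σ√T)
   = [ln(142.2657/134.5701) + (0.0400 + 0.5·0.3155²)·4.4761] / (0.3155·√4.4761)
   = [0.055611 + 0.401820] / 0.667497 = 0.685293
d₂ = d₁ − σ√T = 0.685293 − 0.667497 = 0.017797
N(d₁) = 0.753421,  N(d₂) = 0.507099,  e^(−rT) = 0.836069
E₀ = V₀·N(d₁) − D·e^(−rT)·N(d₂)
   = 142.2657·0.753421 − 134.5701·0.836069·0.507099 = 50.132204
B₀ = V₀ − E₀ = 142.2657 − 50.132204 = 92.133496

B0=92.1335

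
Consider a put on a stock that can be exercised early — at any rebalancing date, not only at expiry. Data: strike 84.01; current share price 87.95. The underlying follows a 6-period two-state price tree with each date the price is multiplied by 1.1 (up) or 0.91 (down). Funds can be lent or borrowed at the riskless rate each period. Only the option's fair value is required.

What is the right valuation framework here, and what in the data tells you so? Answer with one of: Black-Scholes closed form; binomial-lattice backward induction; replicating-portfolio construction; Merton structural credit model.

framework: binomial-lattice backward induction

Key observation: an American put (K = 84.01, S₀ = 87.95) on a 6-date tree has no closed form — the optimal stopping decision is embedded and must be resolved recursively from expiry.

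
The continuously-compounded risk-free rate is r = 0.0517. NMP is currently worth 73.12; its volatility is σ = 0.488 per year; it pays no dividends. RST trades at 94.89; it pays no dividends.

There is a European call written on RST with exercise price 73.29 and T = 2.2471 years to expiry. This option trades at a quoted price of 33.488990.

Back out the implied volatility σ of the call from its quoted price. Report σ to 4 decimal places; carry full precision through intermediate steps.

At σ = 0.2968 the Black–Scholes value reproduces the quote:
σ√T = 0.2968·√2.2471 = 0.444913
d₁ = (ln(S/K) + (r+σ²/2)T) / (σ√T) = (ln(94.89/73.29) + (0.0517+0.2968²/2)·2.2471) / 0.444913 = (0.258294 + 0.215149) / 0.444913 = 1.064125
d₂ = d₁ − σ√T = 1.064125 − 0.444913 = 0.619212
e^{−rT} = 0.890319
N(d₁) = 0.856364,  N(d₂) = 0.732112
V = S·N(d₁) − K·e^{−rT}·N(d₂) = 81.260375 − 47.771385 = 33.488990 (the quoted price), and the Black–Scholes price is strictly increasing in σ, so σ is unique

sigma = 0.2968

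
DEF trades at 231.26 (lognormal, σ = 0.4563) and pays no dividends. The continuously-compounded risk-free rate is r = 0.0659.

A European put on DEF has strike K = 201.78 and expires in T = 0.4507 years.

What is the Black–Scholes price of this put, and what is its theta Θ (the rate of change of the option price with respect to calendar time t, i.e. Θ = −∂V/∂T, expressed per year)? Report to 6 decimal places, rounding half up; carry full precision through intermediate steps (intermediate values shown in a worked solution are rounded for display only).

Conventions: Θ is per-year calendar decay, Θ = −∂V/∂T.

price = 11.995441
Θ = -20.121073

σ√T = 0.4563·√0.4507 = 0.306333
d₁ = (ln(S/K) + (r+σ²/2)T) / (σ√T) = (ln(231.26/201.78) + (0.0659+0.4563²/2)·0.4507) / 0.306333 = (0.136365 + 0.076621) / 0.306333 = 0.695275
d₂ = d₁ − σ√T = 0.695275 − 0.306333 = 0.388941
e^{−rT} = 0.970736
N(−d₁) = 0.243442,  N(−d₂) = 0.348660
Put price V = K·e^{−rT}·N(−d₂) − S·N(−d₁) = 68.293742 − 56.298302 = 11.995441
φ(d₁) = (1/√(2π))·e^{−d₁²/2} = 0.313285
Θ = −S·φ(d₁)·σ/(2√T) + r·K·e^{−rT}·N(−d₂) = −24.621630 + 4.500558 = -20.121073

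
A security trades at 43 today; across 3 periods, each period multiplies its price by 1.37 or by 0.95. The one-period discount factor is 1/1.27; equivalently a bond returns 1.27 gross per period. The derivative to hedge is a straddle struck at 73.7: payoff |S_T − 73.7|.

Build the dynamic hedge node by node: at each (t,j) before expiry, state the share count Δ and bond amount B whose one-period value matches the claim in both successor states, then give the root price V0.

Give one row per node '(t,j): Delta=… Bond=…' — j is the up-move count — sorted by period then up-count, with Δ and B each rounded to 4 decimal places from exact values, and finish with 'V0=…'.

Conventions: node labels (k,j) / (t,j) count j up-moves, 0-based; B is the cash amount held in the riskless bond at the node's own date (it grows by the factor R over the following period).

(0,0): Delta=0.4250 Bond=-8.1735
(1,0): Delta=-0.7922 Bond=39.3444
(1,1): Delta=0.6888 Bond=-25.9193
(2,0): Delta=-1.0000 Bond=58.0315
(2,1): Delta=-0.7472 Bond=47.4473
(2,2): Delta=1.0000 Bond=-58.0315
V0=10.1036

No-arbitrage ⇒ martingale measure with p* = (R−d)/(u−d) = 0.7619.
Expiry values: V(3,0)=36.8329, V(3,1)=20.5337, V(3,2)=2.9714, V(3,3)=36.8682
(2,0): S=38.8075. Δ = (V_up−V_dn)/(S_up−S_dn) = (20.5337−36.8329)/(53.1663−36.8671) = -1.0000. V = [p*·20.5337 + (1−p*)·36.8329]/1.27 = 19.2240. B = V − Δ·S = 58.0315.
(2,1): S=55.9645. Δ = (V_up−V_dn)/(S_up−S_dn) = (2.9714−20.5337)/(76.6714−53.1663) = -0.7472. V = [p*·2.9714 + (1−p*)·20.5337]/1.27 = 5.6322. B = V − Δ·S = 47.4473.
(2,2): S=80.7067. Δ = (V_up−V_dn)/(S_up−S_dn) = (36.8682−2.9714)/(110.5682−76.6714) = 1.0000. V = [p*·36.8682 + (1−p*)·2.9714]/1.27 = 22.6752. B = V − Δ·S = -58.0315.
(1,0): S=40.8500. Δ = (V_up−V_dn)/(S_up−S_dn) = (5.6322−19.2240)/(55.9645−38.8075) = -0.7922. V = [p*·5.6322 + (1−p*)·19.2240]/1.27 = 6.9829. B = V − Δ·S = 39.3444.
(1,1): S=58.9100. Δ = (V_up−V_dn)/(S_up−S_dn) = (22.6752−5.6322)/(80.7067−55.9645) = 0.6888. V = [p*·22.6752 + (1−p*)·5.6322]/1.27 = 14.6593. B = V − Δ·S = -25.9193.
(0,0): S=43.0000. Δ = (V_up−V_dn)/(S_up−S_dn) = (14.6593−6.9829)/(58.9100−40.8500) = 0.4250. V = [p*·14.6593 + (1−p*)·6.9829]/1.27 = 10.1036. B = V − Δ·S = -8.1735.
Sanity check at the root: Δ(0,0)·S0 + B(0,0) reproduces V0 = 10.1036.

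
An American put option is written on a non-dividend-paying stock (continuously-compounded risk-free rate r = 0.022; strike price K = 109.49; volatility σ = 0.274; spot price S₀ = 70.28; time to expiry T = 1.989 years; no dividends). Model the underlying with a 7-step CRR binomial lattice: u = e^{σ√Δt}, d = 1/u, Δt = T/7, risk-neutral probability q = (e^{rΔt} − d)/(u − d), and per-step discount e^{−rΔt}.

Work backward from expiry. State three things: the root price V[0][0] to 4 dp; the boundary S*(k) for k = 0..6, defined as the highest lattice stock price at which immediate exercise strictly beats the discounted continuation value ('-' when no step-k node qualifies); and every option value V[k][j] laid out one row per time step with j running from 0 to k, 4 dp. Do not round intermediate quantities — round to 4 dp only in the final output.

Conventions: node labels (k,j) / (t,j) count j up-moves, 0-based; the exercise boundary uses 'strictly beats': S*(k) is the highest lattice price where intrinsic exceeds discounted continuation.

Δt=0.28414  u=1.15726  d=0.86411  q=0.48494  discount=0.99377
step 7 (expiry): payoffs max(K−S,0) = 84.2079 75.6309 64.1441 48.7604 28.1577 0.5655 0.0000 0.0000
step 6: (k=6,j=0): S=29.2580, K−S=80.2320, hold=79.5497 ⇒ V=80.2320 exercise | (k=6,j=1): S=39.1838, K−S=70.3062, hold=69.6239 ⇒ V=70.3062 exercise | (k=6,j=2): S=52.4770, K−S=57.0130, hold=56.3307 ⇒ V=57.0130 exercise | (k=6,j=3): S=70.2800, K−S=39.2100, hold=38.5277 ⇒ V=39.2100 exercise | (k=6,j=4): S=94.1227, K−S=15.3673, hold=14.6850 ⇒ V=15.3673 exercise | (k=6,j=5): S=126.0540, K−S=0.0000, hold=0.2895 ⇒ V=0.2895 continue | (k=6,j=6): S=168.8182, K−S=0.0000, hold=0.0000 ⇒ V=0.0000 continue  boundary S*=94.1227
step 5: (k=5,j=0): S=33.8591, K−S=75.6309, hold=74.9486 ⇒ V=75.6309 exercise | (k=5,j=1): S=45.3459, K−S=64.1441, hold=63.4618 ⇒ V=64.1441 exercise | (k=5,j=2): S=60.7296, K−S=48.7604, hold=48.0781 ⇒ V=48.7604 exercise | (k=5,j=3): S=81.3323, K−S=28.1577, hold=27.4754 ⇒ V=28.1577 exercise | (k=5,j=4): S=108.9245, K−S=0.5655, hold=8.0052 ⇒ V=8.0052 continue | (k=5,j=5): S=145.8774, K−S=0.0000, hold=0.1482 ⇒ V=0.1482 continue  boundary S*=81.3323
step 4: (k=4,j=0): S=39.1838, K−S=70.3062, hold=69.6239 ⇒ V=70.3062 exercise | (k=4,j=1): S=52.4770, K−S=57.0130, hold=56.3307 ⇒ V=57.0130 exercise | (k=4,j=2): S=70.2800, K−S=39.2100, hold=38.5277 ⇒ V=39.2100 exercise | (k=4,j=3): S=94.1227, K−S=15.3673, hold=18.2704 ⇒ V=18.2704 continue | (k=4,j=4): S=126.0540, K−S=0.0000, hold=4.1689 ⇒ V=4.1689 continue  boundary S*=70.2800
step 3: (k=3,j=0): S=45.3459, K−S=64.1441, hold=63.4618 ⇒ V=64.1441 exercise | (k=3,j=1): S=60.7296, K−S=48.7604, hold=48.0781 ⇒ V=48.7604 exercise | (k=3,j=2): S=81.3323, K−S=28.1577, hold=28.8744 ⇒ V=28.8744 continue | (k=3,j=3): S=108.9245, K−S=0.5655, hold=11.3607 ⇒ V=11.3607 continue  boundary S*=60.7296
step 2: (k=2,j=0): S=52.4770, K−S=57.0130, hold=56.3307 ⇒ V=57.0130 exercise | (k=2,j=1): S=70.2800, K−S=39.2100, hold=38.8731 ⇒ V=39.2100 exercise | (k=2,j=2): S=94.1227, K−S=15.3673, hold=20.2543 ⇒ V=20.2543 continue  boundary S*=70.2800
step 1: (k=1,j=0): S=60.7296, K−S=48.7604, hold=48.0781 ⇒ V=48.7604 exercise | (k=1,j=1): S=81.3323, K−S=28.1577, hold=29.8305 ⇒ V=29.8305 continue  boundary S*=60.7296
step 0: (k=0,j=0): S=70.2800, K−S=39.2100, hold=39.3339 ⇒ V=39.3339 continue  boundary S*=-

price = 39.3339
boundary = - 60.7296 70.2800 60.7296 70.2800 81.3323 94.1227
tree:
39.3339
48.7604 29.8305
57.0130 39.2100 20.2543
64.1441 48.7604 28.8744 11.3607
70.3062 57.0130 39.2100 18.2704 4.1689
75.6309 64.1441 48.7604 28.1577 8.0052 0.1482
80.2320 70.3062 57.0130 39.2100 15.3673 0.2895 0.0000
84.2079 75.6309 64.1441 48.7604 28.1577 0.5655 0.0000 0.0000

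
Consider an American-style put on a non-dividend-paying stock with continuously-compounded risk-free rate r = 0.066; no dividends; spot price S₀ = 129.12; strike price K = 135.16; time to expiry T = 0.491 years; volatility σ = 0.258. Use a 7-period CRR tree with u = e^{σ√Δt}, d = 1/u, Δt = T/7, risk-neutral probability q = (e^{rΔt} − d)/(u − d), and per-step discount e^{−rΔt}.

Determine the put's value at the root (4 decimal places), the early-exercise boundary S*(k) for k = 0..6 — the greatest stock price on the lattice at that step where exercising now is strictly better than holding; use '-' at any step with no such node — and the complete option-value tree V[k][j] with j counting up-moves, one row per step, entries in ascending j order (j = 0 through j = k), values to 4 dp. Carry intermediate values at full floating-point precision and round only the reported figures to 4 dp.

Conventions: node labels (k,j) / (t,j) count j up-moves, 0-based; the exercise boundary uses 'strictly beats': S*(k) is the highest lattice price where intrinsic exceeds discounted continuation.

params: Δt=0.07014 u=1.07072 d=0.93395 q=0.51685 e^(-rΔt)=0.99538
t_7 payoffs: 55.1275 43.4077 29.9717 14.5681 0.0000 0.0000 0.0000 0.0000
t_6: node(6,0) S=85.6922 payoff=49.4678 vs cont=48.8435 → 49.4678 [stop]  node(6,1) S=98.2409 payoff=36.9191 vs cont=36.2949 → 36.9191 [stop]  node(6,2) S=112.6271 payoff=22.5329 vs cont=21.9087 → 22.5329 [stop]  node(6,3) S=129.1200 payoff=6.0400 vs cont=7.0060 → 7.0060 [wait]  node(6,4) S=148.0281 payoff=0.0000 vs cont=0.0000 → 0.0000 [wait]  node(6,5) S=169.7051 payoff=0.0000 vs cont=0.0000 → 0.0000 [wait]  node(6,6) S=194.5564 payoff=0.0000 vs cont=0.0000 → 0.0000 [wait]  ⇒ S*(6)=112.6271
t_5: node(5,0) S=91.7523 payoff=43.4077 vs cont=42.7835 → 43.4077 [stop]  node(5,1) S=105.1883 payoff=29.9717 vs cont=29.3474 → 29.9717 [stop]  node(5,2) S=120.5919 payoff=14.5681 vs cont=14.4408 → 14.5681 [stop]  node(5,3) S=138.2512 payoff=0.0000 vs cont=3.3693 → 3.3693 [wait]  node(5,4) S=158.4965 payoff=0.0000 vs cont=0.0000 → 0.0000 [wait]  node(5,5) S=181.7064 payoff=0.0000 vs cont=0.0000 → 0.0000 [wait]  ⇒ S*(5)=120.5919
t_4: node(4,0) S=98.2409 payoff=36.9191 vs cont=36.2949 → 36.9191 [stop]  node(4,1) S=112.6271 payoff=22.5329 vs cont=21.9087 → 22.5329 [stop]  node(4,2) S=129.1200 payoff=6.0400 vs cont=8.7394 → 8.7394 [wait]  node(4,3) S=148.0281 payoff=0.0000 vs cont=1.6204 → 1.6204 [wait]  node(4,4) S=169.7051 payoff=0.0000 vs cont=0.0000 → 0.0000 [wait]  ⇒ S*(4)=112.6271
t_3: node(3,0) S=105.1883 payoff=29.9717 vs cont=29.3474 → 29.9717 [stop]  node(3,1) S=120.5919 payoff=14.5681 vs cont=15.3326 → 15.3326 [wait]  node(3,2) S=138.2512 payoff=0.0000 vs cont=5.0366 → 5.0366 [wait]  node(3,3) S=158.4965 payoff=0.0000 vs cont=0.7793 → 0.7793 [wait]  ⇒ S*(3)=105.1883
t_2: node(2,0) S=112.6271 payoff=22.5329 vs cont=22.3020 → 22.5329 [stop]  node(2,1) S=129.1200 payoff=6.0400 vs cont=9.9648 → 9.9648 [wait]  node(2,2) S=148.0281 payoff=0.0000 vs cont=2.8231 → 2.8231 [wait]  ⇒ S*(2)=112.6271
t_1: node(1,0) S=120.5919 payoff=14.5681 vs cont=15.9630 → 15.9630 [wait]  node(1,1) S=138.2512 payoff=0.0000 vs cont=6.2446 → 6.2446 [wait]  ⇒ S*(1)=-
t_0: node(0,0) S=129.1200 payoff=6.0400 vs cont=10.8895 → 10.8895 [wait]  ⇒ S*(0)=-

price = 10.8895
boundary = - - 112.6271 105.1883 112.6271 120.5919 112.6271
tree:
10.8895
15.9630 6.2446
22.5329 9.9648 2.8231
29.9717 15.3326 5.0366 0.7793
36.9191 22.5329 8.7394 1.6204 0.0000
43.4077 29.9717 14.5681 3.3693 0.0000 0.0000
49.4678 36.9191 22.5329 7.0060 0.0000 0.0000 0.0000
55.1275 43.4077 29.9717 14.5681 0.0000 0.0000 0.0000 0.0000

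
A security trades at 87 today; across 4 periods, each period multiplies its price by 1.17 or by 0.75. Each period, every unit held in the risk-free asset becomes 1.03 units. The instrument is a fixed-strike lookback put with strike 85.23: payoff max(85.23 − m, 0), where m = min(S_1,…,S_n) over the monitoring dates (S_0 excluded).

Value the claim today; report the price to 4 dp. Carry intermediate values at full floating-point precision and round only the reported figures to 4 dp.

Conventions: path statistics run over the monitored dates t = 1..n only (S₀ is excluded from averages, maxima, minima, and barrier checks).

Risk-neutral up-probability p* = (R−d)/(u−d) = (1.03−0.75)/(1.17−0.75) = 0.6667; the claim prices as the p*-weighted sum of path payoffs discounted by R^4.
Enumerate all 2^4 = 16 price paths (U = up ×1.17, D = down ×0.75); each path with k up-moves has probability p*^k·(1−p*)^(4−k).
DDDD: m=27.5273, payoff=57.7027, prob=0.012346
UDDD: m=42.9427, payoff=42.2873, prob=0.024691
DUDD: m=42.9427, payoff=42.2873, prob=0.024691
UUDD: m=66.9905, payoff=18.2395, prob=0.049383
DDUD: m=42.9427, payoff=42.2873, prob=0.024691
UDUD: m=66.9905, payoff=18.2395, prob=0.049383
DUUD: m=65.2500, payoff=19.9800, prob=0.049383
UUUD: m=101.7900, payoff=0.0000, prob=0.098765
DDDU: m=36.7031, payoff=48.5269, prob=0.024691
UDDU: m=57.2569, payoff=27.9731, prob=0.049383
DUDU: m=57.2569, payoff=27.9731, prob=0.049383
UUDU: m=89.3207, payoff=0.0000, prob=0.098765
DDUU: m=48.9375, payoff=36.2925, prob=0.049383
UDUU: m=76.3425, payoff=8.8875, prob=0.098765
DUUU: m=65.2500, payoff=19.9800, prob=0.098765
UUUU: m=101.7900, payoff=0.0000, prob=0.197531
Price = Σ prob·payoff / R^4 = 15.237174 / 1.125509 = 13.5380

price = 13.5380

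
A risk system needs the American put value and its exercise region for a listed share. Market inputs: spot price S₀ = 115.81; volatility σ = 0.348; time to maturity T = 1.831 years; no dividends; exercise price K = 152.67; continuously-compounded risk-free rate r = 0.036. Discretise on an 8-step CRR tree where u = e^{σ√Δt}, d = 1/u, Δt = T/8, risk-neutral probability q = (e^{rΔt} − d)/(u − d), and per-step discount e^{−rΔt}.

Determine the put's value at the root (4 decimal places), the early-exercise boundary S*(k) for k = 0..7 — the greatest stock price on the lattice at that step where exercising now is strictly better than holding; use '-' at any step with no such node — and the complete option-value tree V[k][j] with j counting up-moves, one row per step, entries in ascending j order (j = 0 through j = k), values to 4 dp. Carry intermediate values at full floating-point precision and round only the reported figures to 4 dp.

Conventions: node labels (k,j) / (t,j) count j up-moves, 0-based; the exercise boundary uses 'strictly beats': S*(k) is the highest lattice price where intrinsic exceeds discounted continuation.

Δt=0.22887, u=1.18115, d=0.84663, q=0.48321, disc=e^(-rΔt)=0.99179
k=8 terminal: V=max(K-S,0) → 122.0987 110.0197 93.1682 69.6586 36.8600 0.0000 0.0000 0.0000 0.0000
k=7: j=0 S=36.1092 intr=116.5608 cont=115.3081 V=116.5608[EX]; j=1 S=50.3762 intr=102.2938 cont=101.0410 V=102.2938[EX]; j=2 S=70.2803 intr=82.3897 cont=81.1369 V=82.3897[EX]; j=3 S=98.0487 intr=54.6213 cont=53.3685 V=54.6213[EX]; j=4 S=136.7887 intr=15.8813 cont=18.8927 V=18.8927[hold]; j=5 S=190.8351 intr=0.0000 cont=0.0000 V=0.0000[hold]; j=6 S=266.2358 intr=0.0000 cont=0.0000 V=0.0000[hold]; j=7 S=371.4279 intr=0.0000 cont=0.0000 V=0.0000[hold]  S*(7)=98.0487
k=6: j=0 S=42.6503 intr=110.0197 cont=108.7670 V=110.0197[EX]; j=1 S=59.5018 intr=93.1682 cont=91.9155 V=93.1682[EX]; j=2 S=83.0114 intr=69.6586 cont=68.4058 V=69.6586[EX]; j=3 S=115.8100 intr=36.8600 cont=37.0504 V=37.0504[hold]; j=4 S=161.5676 intr=0.0000 cont=9.6835 V=9.6835[hold]; j=5 S=225.4044 intr=0.0000 cont=0.0000 V=0.0000[hold]; j=6 S=314.4637 intr=0.0000 cont=0.0000 V=0.0000[hold]  S*(6)=83.0114
k=5: j=0 S=50.3762 intr=102.2938 cont=101.0410 V=102.2938[EX]; j=1 S=70.2803 intr=82.3897 cont=81.1369 V=82.3897[EX]; j=2 S=98.0487 intr=54.6213 cont=53.4598 V=54.6213[EX]; j=3 S=136.7887 intr=15.8813 cont=23.6310 V=23.6310[hold]; j=4 S=190.8351 intr=0.0000 cont=4.9633 V=4.9633[hold]; j=5 S=266.2358 intr=0.0000 cont=0.0000 V=0.0000[hold]  S*(5)=98.0487
k=4: j=0 S=59.5018 intr=93.1682 cont=91.9155 V=93.1682[EX]; j=1 S=83.0114 intr=69.6586 cont=68.4058 V=69.6586[EX]; j=2 S=115.8100 intr=36.8600 cont=39.3212 V=39.3212[hold]; j=3 S=161.5676 intr=0.0000 cont=14.4907 V=14.4907[hold]; j=4 S=225.4044 intr=0.0000 cont=2.5439 V=2.5439[hold]  S*(4)=83.0114
k=3: j=0 S=70.2803 intr=82.3897 cont=81.1369 V=82.3897[EX]; j=1 S=98.0487 intr=54.6213 cont=54.5480 V=54.6213[EX]; j=2 S=136.7887 intr=15.8813 cont=27.0987 V=27.0987[hold]; j=3 S=190.8351 intr=0.0000 cont=8.6464 V=8.6464[hold]  S*(3)=98.0487
k=2: j=0 S=83.0114 intr=69.6586 cont=68.4058 V=69.6586[EX]; j=1 S=115.8100 intr=36.8600 cont=40.9831 V=40.9831[hold]; j=2 S=161.5676 intr=0.0000 cont=18.0332 V=18.0332[hold]  S*(2)=83.0114
k=1: j=0 S=98.0487 intr=54.6213 cont=55.3445 V=55.3445[hold]; j=1 S=136.7887 intr=15.8813 cont=29.6483 V=29.6483[hold]  S*(1)=-
k=0: j=0 S=115.8100 intr=36.8600 cont=42.5756 V=42.5756[hold]  S*(0)=-

price = 42.5756
boundary = - - 83.0114 98.0487 83.0114 98.0487 83.0114 98.0487
tree:
42.5756
55.3445 29.6483
69.6586 40.9831 18.0332
82.3897 54.6213 27.0987 8.6464
93.1682 69.6586 39.3212 14.4907 2.5439
102.2938 82.3897 54.6213 23.6310 4.9633 0.0000
110.0197 93.1682 69.6586 37.0504 9.6835 0.0000 0.0000
116.5608 102.2938 82.3897 54.6213 18.8927 0.0000 0.0000 0.0000
122.0987 110.0197 93.1682 69.6586 36.8600 0.0000 0.0000 0.0000 0.0000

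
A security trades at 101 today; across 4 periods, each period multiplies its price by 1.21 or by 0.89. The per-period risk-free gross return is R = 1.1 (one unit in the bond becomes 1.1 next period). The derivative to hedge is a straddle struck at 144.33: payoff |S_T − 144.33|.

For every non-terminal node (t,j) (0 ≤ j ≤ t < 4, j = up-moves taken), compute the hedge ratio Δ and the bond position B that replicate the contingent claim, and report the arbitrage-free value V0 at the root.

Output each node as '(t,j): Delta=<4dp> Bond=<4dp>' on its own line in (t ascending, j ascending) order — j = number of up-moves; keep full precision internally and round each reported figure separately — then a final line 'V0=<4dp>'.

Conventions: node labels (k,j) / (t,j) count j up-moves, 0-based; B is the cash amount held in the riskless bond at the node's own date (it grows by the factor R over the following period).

(0,0): Delta=0.0603 Bond=17.6900
(1,0): Delta=-0.6309 Bond=81.5917
(1,1): Delta=0.3266 Bond=-13.0867
(2,0): Delta=-1.0000 Bond=119.2810
(2,1): Delta=-0.4887 Bond=74.2828
(2,2): Delta=0.6408 Bond=-60.8458
(3,0): Delta=-1.0000 Bond=131.2091
(3,1): Delta=-1.0000 Bond=131.2091
(3,2): Delta=-0.2917 Bond=55.7835
(3,3): Delta=1.0000 Bond=-131.2091
V0=23.7828

No-arbitrage ⇒ martingale measure with p* = (R−d)/(u−d) = 0.6563.
Payoffs at expiry: V(4,0)=80.9603, V(4,1)=58.1757, V(4,2)=27.1989, V(4,3)=14.9156, V(4,4)=72.1725
  t=3,j=0: stock 71.2019 → up 86.1543 (V=58.1757), down 63.3697 (V=80.9603). Price 60.0072; hedge Δ=-1.0000, bond B=131.2091.
  t=3,j=1: stock 96.8025 → up 117.1311 (V=27.1989), down 86.1543 (V=58.1757). Price 34.4065; hedge Δ=-1.0000, bond B=131.2091.
  t=3,j=2: stock 131.6079 → up 159.2456 (V=14.9156), down 117.1311 (V=27.1989). Price 17.3982; hedge Δ=-0.2917, bond B=55.7835.
  t=3,j=3: stock 178.9277 → up 216.5025 (V=72.1725), down 159.2456 (V=14.9156). Price 47.7186; hedge Δ=1.0000, bond B=-131.2091.
  t=2,j=0: stock 80.0021 → up 96.8025 (V=34.4065), down 71.2019 (V=60.0072). Price 39.2789; hedge Δ=-1.0000, bond B=119.2810.
  t=2,j=1: stock 108.7669 → up 131.6079 (V=17.3982), down 96.8025 (V=34.4065). Price 21.1316; hedge Δ=-0.4887, bond B=74.2828.
  t=2,j=2: stock 147.8741 → up 178.9277 (V=47.7186), down 131.6079 (V=17.3982). Price 33.9054; hedge Δ=0.6408, bond B=-60.8458.
  t=1,j=0: stock 89.8900 → up 108.7669 (V=21.1316), down 80.0021 (V=39.2789). Price 24.8816; hedge Δ=-0.6309, bond B=81.5917.
  t=1,j=1: stock 122.2100 → up 147.8741 (V=33.9054), down 108.7669 (V=21.1316). Price 26.8313; hedge Δ=0.3266, bond B=-13.0867.
  t=0,j=0: stock 101.0000 → up 122.2100 (V=26.8313), down 89.8900 (V=24.8816). Price 23.7828; hedge Δ=0.0603, bond B=17.6900.
Check: Δ(0,0)·S0 + B(0,0) = 23.7828 = V0.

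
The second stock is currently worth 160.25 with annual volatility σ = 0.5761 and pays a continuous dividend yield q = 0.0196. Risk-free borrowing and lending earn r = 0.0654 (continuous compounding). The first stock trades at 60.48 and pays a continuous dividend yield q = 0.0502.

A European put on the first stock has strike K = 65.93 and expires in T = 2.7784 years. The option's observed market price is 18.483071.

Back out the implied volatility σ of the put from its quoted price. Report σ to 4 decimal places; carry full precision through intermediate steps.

sigma = 0.4968

At σ = 0.4968 the Black–Scholes value reproduces the quote:
σ√T = 0.4968·√2.7784 = 0.828093
d₁ = (ln(S/K) + (r−q+σ²/2)T) / (σ√T) = (ln(60.48/65.93) + (0.0654−0.0502+0.4968²/2)·2.7784) / 0.828093 = (-0.086281 + 0.385100) / 0.828093 = 0.360853
d₂ = d₁ − σ√T = 0.360853 − 0.828093 = -0.467240
e^{−rT} = 0.833845
e^{−qT} = 0.869814
N(−d₁) = 0.359105,  N(−d₂) = 0.679836
V = K·e^{−rT}·N(−d₂) − S·e^{−qT}·N(−d₁) = 37.374264 − 18.891193 = 18.483071 (matching the quote); vega is positive throughout, so no other σ reproduces this price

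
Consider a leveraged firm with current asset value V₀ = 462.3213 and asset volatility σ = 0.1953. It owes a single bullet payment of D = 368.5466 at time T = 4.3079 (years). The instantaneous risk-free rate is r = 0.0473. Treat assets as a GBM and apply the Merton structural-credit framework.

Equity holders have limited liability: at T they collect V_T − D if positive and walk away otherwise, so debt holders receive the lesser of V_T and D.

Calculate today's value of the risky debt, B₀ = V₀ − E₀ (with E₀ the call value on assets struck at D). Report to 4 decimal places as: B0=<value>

B0=289.5802

Work the structural quantities from V₀ = 462.3213 against face 368.5466:
d₁ = [ln(V₀/D) + (r + σ²/2)T] / (σ√T)
   = [ln(462.3213/368.5466) + (0.0473 + 0.5·0.1953²)·4.3079] / (0.1953·√4.3079)
   = [0.226693 + 0.285920] / 0.405355 = 1.264603
d₂ = d₁ − σ√T = 1.264603 − 0.405355 = 0.859249
N(d₁) = 0.896993,  N(d₂) = 0.804898,  e^(−rT) = 0.815655
E₀ = V₀·N(d₁) − D·e^(−rT)·N(d₂)
   = 462.3213·0.896993 − 368.5466·0.815655·0.804898 = 172.741055
B₀ = V₀ − E₀ = 462.3213 − 172.741055 = 289.580245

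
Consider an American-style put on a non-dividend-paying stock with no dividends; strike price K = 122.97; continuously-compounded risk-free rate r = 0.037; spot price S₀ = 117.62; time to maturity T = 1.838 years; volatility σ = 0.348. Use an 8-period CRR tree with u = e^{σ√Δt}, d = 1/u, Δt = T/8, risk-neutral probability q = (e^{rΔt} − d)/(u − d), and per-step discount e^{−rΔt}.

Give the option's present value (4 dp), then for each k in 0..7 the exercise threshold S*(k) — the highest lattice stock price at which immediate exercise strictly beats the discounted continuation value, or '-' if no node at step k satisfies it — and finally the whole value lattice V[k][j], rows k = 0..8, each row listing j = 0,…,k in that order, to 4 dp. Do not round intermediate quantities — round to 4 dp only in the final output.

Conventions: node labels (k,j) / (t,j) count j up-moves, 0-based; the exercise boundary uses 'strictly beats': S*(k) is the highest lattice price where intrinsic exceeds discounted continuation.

price = 21.5574
boundary = - - - 71.3107 60.3549 71.3107 84.2552 99.5495
tree:
21.5574
29.7975 13.1480
39.9255 19.5199 6.5832
51.6593 28.1136 10.6975 2.3107
62.6151 39.0043 16.9928 4.1712 0.3670
71.8877 51.6593 26.1935 7.4784 0.7171 0.0000
79.7357 62.6151 38.7148 13.2994 1.4012 0.0000 0.0000
86.3780 71.8877 51.6593 23.4205 2.7379 0.0000 0.0000 0.0000
91.9998 79.7357 62.6151 38.7148 5.3500 0.0000 0.0000 0.0000 0.0000

Δt=0.22975, u=1.18152, d=0.84637, q=0.48387, disc=e^(-rΔt)=0.99154
k=8 terminal: V=max(K-S,0) → 91.9998 79.7357 62.6151 38.7148 5.3500 0.0000 0.0000 0.0000 0.0000
k=7: j=0 S=36.5920 intr=86.3780 cont=85.3371 V=86.3780[EX]; j=1 S=51.0823 intr=71.8877 cont=70.8468 V=71.8877[EX]; j=2 S=71.3107 intr=51.6593 cont=50.6184 V=51.6593[EX]; j=3 S=99.5495 intr=23.4205 cont=22.3796 V=23.4205[EX]; j=4 S=138.9707 intr=0.0000 cont=2.7379 V=2.7379[hold]; j=5 S=194.0026 intr=0.0000 cont=0.0000 V=0.0000[hold]; j=6 S=270.8270 intr=0.0000 cont=0.0000 V=0.0000[hold]; j=7 S=378.0735 intr=0.0000 cont=0.0000 V=0.0000[hold]  S*(7)=99.5495
k=6: j=0 S=43.2343 intr=79.7357 cont=78.6948 V=79.7357[EX]; j=1 S=60.3549 intr=62.6151 cont=61.5742 V=62.6151[EX]; j=2 S=84.2552 intr=38.7148 cont=37.6739 V=38.7148[EX]; j=3 S=117.6200 intr=5.3500 cont=13.2994 V=13.2994[hold]; j=4 S=164.1971 intr=0.0000 cont=1.4012 V=1.4012[hold]; j=5 S=229.2186 intr=0.0000 cont=0.0000 V=0.0000[hold]; j=6 S=319.9883 intr=0.0000 cont=0.0000 V=0.0000[hold]  S*(6)=84.2552
k=5: j=0 S=51.0823 intr=71.8877 cont=70.8468 V=71.8877[EX]; j=1 S=71.3107 intr=51.6593 cont=50.6184 V=51.6593[EX]; j=2 S=99.5495 intr=23.4205 cont=26.1935 V=26.1935[hold]; j=3 S=138.9707 intr=0.0000 cont=7.4784 V=7.4784[hold]; j=4 S=194.0026 intr=0.0000 cont=0.7171 V=0.7171[hold]; j=5 S=270.8270 intr=0.0000 cont=0.0000 V=0.0000[hold]  S*(5)=71.3107
k=4: j=0 S=60.3549 intr=62.6151 cont=61.5742 V=62.6151[EX]; j=1 S=84.2552 intr=38.7148 cont=39.0043 V=39.0043[hold]; j=2 S=117.6200 intr=5.3500 cont=16.9928 V=16.9928[hold]; j=3 S=164.1971 intr=0.0000 cont=4.1712 V=4.1712[hold]; j=4 S=229.2186 intr=0.0000 cont=0.3670 V=0.3670[hold]  S*(4)=60.3549
k=3: j=0 S=71.3107 intr=51.6593 cont=50.7573 V=51.6593[EX]; j=1 S=99.5495 intr=23.4205 cont=28.1136 V=28.1136[hold]; j=2 S=138.9707 intr=0.0000 cont=10.6975 V=10.6975[hold]; j=3 S=194.0026 intr=0.0000 cont=2.3107 V=2.3107[hold]  S*(3)=71.3107
k=2: j=0 S=84.2552 intr=38.7148 cont=39.9255 V=39.9255[hold]; j=1 S=117.6200 intr=5.3500 cont=19.5199 V=19.5199[hold]; j=2 S=164.1971 intr=0.0000 cont=6.5832 V=6.5832[hold]  S*(2)=-
k=1: j=0 S=99.5495 intr=23.4205 cont=29.7975 V=29.7975[hold]; j=1 S=138.9707 intr=0.0000 cont=13.1480 V=13.1480[hold]  S*(1)=-
k=0: j=0 S=117.6200 intr=5.3500 cont=21.5574 V=21.5574[hold]  S*(0)=-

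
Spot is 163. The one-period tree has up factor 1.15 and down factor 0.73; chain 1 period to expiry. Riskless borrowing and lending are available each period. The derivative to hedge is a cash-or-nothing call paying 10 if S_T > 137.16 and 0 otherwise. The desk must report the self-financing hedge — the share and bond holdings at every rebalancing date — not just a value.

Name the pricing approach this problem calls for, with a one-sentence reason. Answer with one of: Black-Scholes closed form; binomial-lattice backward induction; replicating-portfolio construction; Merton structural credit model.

framework: replicating-portfolio construction

Key observation: a price alone would not answer the question — the per-node share/bond construction on the spot-163, 1.15/0.73 tree is required, and only the replicating-portfolio method yields it.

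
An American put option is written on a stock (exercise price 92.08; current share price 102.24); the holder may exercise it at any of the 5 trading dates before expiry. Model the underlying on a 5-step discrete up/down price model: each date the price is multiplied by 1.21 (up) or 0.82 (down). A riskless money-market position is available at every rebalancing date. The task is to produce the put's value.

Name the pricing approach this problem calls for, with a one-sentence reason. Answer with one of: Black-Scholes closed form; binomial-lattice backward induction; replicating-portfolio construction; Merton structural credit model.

framework: binomial-lattice backward induction

Key observation: early exercise of the strike-92.08 put must be checked at each of the 5 dates (spot 102.24), which forces a node-by-node comparison of intrinsic and continuation value backward from expiry.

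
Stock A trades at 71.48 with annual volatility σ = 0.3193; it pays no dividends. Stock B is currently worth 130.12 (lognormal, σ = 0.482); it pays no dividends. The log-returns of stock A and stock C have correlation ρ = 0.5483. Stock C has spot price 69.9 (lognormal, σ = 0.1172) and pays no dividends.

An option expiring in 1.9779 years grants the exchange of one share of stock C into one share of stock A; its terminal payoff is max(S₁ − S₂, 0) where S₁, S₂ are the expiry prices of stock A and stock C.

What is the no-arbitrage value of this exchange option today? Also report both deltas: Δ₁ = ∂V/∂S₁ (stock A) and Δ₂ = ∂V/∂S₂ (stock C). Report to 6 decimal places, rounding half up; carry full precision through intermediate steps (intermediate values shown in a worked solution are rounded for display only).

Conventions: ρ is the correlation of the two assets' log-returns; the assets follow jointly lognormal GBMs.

σ_eff = √(σ₁² + σ₂² − 2ρσ₁σ₂) = √(0.3193² + 0.1172² − 2·0.5483·0.3193·0.1172) = 0.273224
d₁ = (ln(S₁/S₂) + (q₂ − q₁ + σ_eff²/2)T) / (σ_eff√T) = (ln(71.48/69.9) + (0.0 − 0.0 + 0.037326)·1.9779) / 0.384256 = 0.250298
d₂ = d₁ − σ_eff√T = 0.250298 − 0.384256 = -0.133959
N(d₁) = 0.598821,  N(d₂) = 0.446718
V = S₁·e^{−q₁T}·N(d₁) − S₂·e^{−q₂T}·N(d₂) = 42.803759 − 31.225563 = 11.578196
Key observation: pricing in stock C-units makes this a unit-strike call on the ratio S₁/S₂ — the risk-free rate cancels and cannot affect the value.
Δ₁ = e^{−q₁T}·N(d₁) = 0.598821;  Δ₂ = −e^{−q₂T}·N(d₂) = -0.446718

exchange price = 11.578196
Δ1 = 0.598821
Δ2 = -0.446718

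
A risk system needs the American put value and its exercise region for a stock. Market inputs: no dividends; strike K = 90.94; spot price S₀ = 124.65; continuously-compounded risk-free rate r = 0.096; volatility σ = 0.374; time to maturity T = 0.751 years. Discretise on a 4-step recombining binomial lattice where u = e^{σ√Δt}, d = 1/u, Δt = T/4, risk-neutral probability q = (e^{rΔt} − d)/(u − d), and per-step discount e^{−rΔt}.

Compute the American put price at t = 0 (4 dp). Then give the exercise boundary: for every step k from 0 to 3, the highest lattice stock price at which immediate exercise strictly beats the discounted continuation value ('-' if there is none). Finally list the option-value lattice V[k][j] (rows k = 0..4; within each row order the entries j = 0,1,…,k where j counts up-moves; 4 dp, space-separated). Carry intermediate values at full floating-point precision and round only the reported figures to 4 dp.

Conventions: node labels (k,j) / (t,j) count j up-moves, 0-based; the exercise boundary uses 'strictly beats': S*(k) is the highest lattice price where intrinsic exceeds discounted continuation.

price = 1.6698
boundary = - - - 76.6574
tree:
1.6698
3.4174 0.0859
6.9890 0.1804 0.0000
14.2826 0.3792 0.0000 0.0000
25.7510 0.7967 0.0000 0.0000 0.0000

Δt=0.18775  u=1.17592  d=0.85039  q=0.51544  discount=0.98214
step 4 (expiry): payoffs max(K−S,0) = 25.7510 0.7967 0.0000 0.0000 0.0000
step 3: (k=3,j=0): S=76.6574, K−S=14.2826, hold=12.6582 ⇒ V=14.2826 exercise | (k=3,j=1): S=106.0017, K−S=0.0000, hold=0.3792 ⇒ V=0.3792 continue | (k=3,j=2): S=146.5790, K−S=0.0000, hold=0.0000 ⇒ V=0.0000 continue | (k=3,j=3): S=202.6892, K−S=0.0000, hold=0.0000 ⇒ V=0.0000 continue  boundary S*=76.6574
step 2: (k=2,j=0): S=90.1433, K−S=0.7967, hold=6.9890 ⇒ V=6.9890 continue | (k=2,j=1): S=124.6500, K−S=0.0000, hold=0.1804 ⇒ V=0.1804 continue | (k=2,j=2): S=172.3658, K−S=0.0000, hold=0.0000 ⇒ V=0.0000 continue  boundary S*=-
step 1: (k=1,j=0): S=106.0017, K−S=0.0000, hold=3.4174 ⇒ V=3.4174 continue | (k=1,j=1): S=146.5790, K−S=0.0000, hold=0.0859 ⇒ V=0.0859 continue  boundary S*=-
step 0: (k=0,j=0): S=124.6500, K−S=0.0000, hold=1.6698 ⇒ V=1.6698 continue  boundary S*=-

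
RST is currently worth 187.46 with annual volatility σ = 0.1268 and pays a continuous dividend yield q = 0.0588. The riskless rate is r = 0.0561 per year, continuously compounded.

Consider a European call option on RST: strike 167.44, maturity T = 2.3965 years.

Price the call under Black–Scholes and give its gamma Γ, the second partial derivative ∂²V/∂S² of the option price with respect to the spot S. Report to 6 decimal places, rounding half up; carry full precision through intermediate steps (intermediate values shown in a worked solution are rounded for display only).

price = 22.037592
Γ = 0.007670

σ√T = 0.1268·√2.3965 = 0.196294
d₁ = (ln(S/K) + (r−q+σ²/2)T) / (σ√T) = (ln(187.46/167.44) + (0.0561−0.0588+0.1268²/2)·2.3965) / 0.196294 = (0.112940 + 0.012795) / 0.196294 = 0.640546
d₂ = d₁ − σ√T = 0.640546 − 0.196294 = 0.444252
e^{−rT} = 0.874202
e^{−qT} = 0.868564
N(d₁) = 0.739091,  N(d₂) = 0.671570
Call price V = S·e^{−qT}·N(d₁) − K·e^{−rT}·N(d₂) = 120.339543 − 98.301952 = 22.037592
φ(d₁) = (1/√(2π))·e^{−d₁²/2} = 0.324949
Γ = e^{−qT}·φ(d₁) / (S·σ·√T) = 0.007670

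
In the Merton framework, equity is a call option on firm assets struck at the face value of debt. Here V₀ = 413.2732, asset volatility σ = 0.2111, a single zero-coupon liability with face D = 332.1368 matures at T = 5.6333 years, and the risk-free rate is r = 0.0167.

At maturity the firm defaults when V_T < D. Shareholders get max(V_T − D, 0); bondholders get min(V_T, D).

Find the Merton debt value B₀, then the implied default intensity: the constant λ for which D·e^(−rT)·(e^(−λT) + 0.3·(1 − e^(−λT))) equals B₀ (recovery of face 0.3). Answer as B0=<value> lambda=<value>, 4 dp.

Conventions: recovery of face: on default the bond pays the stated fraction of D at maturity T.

B0=274.0776 lambda=0.0254

With assets at 413.2732 and a single debt payment of 332.1368 at 5.6333 years:
d₁ = [ln(V₀/D) + (r + σ²/2)T] / (σ√T)
   = [ln(413.2732/332.1368) + (0.0167 + 0.5·0.2111²)·5.6333] / (0.2111·√5.6333)
   = [0.218562 + 0.219595] / 0.501037 = 0.874501
d₂ = d₁ − σ√T = 0.874501 − 0.501037 = 0.373464
N(d₁) = 0.809077,  N(d₂) = 0.645598,  e^(−rT) = 0.910213
E₀ = V₀·N(d₁) − D·e^(−rT)·N(d₂)
   = 413.2732·0.809077 − 332.1368·0.910213·0.645598 = 139.195589
B₀ = V₀ − E₀ = 413.2732 − 139.195589 = 274.077611
e^(−λT) = (B₀·e^(rT)/D − 0.3)/(1 − 0.3) = (274.0776·1.098643/332.1368 − 0.3)/0.7 = 0.86656417
λ = −ln(0.86656417)/5.6333 = 0.025424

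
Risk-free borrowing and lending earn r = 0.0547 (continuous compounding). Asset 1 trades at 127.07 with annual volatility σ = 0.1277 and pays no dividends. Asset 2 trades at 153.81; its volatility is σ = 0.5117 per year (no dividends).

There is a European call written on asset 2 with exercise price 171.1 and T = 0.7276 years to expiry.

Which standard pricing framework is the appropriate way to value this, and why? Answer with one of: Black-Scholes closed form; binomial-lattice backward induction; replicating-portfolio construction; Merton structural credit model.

framework: Black-Scholes closed form

Key observation: a European claim on asset 2 (strike 171.1) — a lognormal (GBM) underlying with constant rate and volatility — has an exact closed-form value; no lattice or capital structure is involved.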